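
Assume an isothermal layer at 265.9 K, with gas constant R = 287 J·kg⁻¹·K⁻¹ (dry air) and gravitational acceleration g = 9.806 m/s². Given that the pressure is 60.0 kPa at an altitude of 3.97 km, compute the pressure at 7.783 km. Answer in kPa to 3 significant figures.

P ≈ 36.8 kPa

Scale height: H = RT/g = 287 × 265.9 / 9.806 = 7782.3 m.
Between two levels, P₂ = P₁ exp(−Δz/H) with Δz = z₂ − z₁.
Δz = 7783.0 − 3970.0 = 3813.0 m; Δz/H = 3813.0/7782.3 = 0.48996.
P₂ = 60.0 × exp(−0.48996) = 60.0 × 0.61265 = 36.759 kPa.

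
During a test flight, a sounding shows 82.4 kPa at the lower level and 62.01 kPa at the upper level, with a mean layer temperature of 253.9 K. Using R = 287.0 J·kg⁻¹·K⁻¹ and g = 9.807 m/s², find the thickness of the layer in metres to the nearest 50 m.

Hypsometric equation: Δz = (R T̄/g) ln(P₁/P₂).
R T̄/g = 287.0 × 253.9 / 9.807 = 7430.3 m.
ln(82.4/62.01) = ln(1.3288) = 0.28428.
Δz = 7430.3 × 0.28428 = 2112.3 m.

Δz ≈ 2100 m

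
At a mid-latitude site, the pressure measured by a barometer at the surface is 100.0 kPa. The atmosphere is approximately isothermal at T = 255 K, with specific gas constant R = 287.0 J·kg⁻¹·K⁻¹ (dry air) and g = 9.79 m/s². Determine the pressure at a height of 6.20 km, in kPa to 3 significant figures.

P ≈ 43.6 kPa

Scale height: H = RT/g = 287.0 × 255 / 9.79 = 7475.5 m.
Barometric formula: P = P₀ exp(−z/H).
z/H = 6200.0/7475.5 = 0.82938; exp(−0.82938) = 0.43632.
P = 100.0 × 0.43632 = 43.632 kPa.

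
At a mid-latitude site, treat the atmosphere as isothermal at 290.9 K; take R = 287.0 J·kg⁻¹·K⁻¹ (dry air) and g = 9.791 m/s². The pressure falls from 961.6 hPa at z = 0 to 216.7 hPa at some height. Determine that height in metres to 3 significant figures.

Scale height: H = RT/g = 287.0 × 290.9 / 9.791 = 8527.0 m.
Invert the barometric formula: z = H ln(P₀/P).
P₀/P = 961.6/216.7 = 4.4375; ln(4.4375) = 1.4901.
z = 8527.0 × 1.4901 = 12706 m.

z ≈ 12700 m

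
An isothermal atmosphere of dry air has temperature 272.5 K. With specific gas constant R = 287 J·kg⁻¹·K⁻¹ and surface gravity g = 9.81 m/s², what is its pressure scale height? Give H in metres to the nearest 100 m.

H ≈ 8000 m

The scale height of an isothermal atmosphere is H = RT/g.
H = 287 × 272.5 / 9.81 = 78208/9.81 = 7972.3 m.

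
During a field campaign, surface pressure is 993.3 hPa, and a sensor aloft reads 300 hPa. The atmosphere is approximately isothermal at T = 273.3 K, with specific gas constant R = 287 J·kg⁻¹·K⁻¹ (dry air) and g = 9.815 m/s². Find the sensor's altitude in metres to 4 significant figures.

z ≈ 9568 m

Scale height: H = RT/g = 287 × 273.3 / 9.815 = 7991.6 m.
Invert the barometric formula: z = H ln(P₀/P).
P₀/P = 993.3/300 = 3.3110; ln(3.3110) = 1.1973.
z = 7991.6 × 1.1973 = 9568.3 m.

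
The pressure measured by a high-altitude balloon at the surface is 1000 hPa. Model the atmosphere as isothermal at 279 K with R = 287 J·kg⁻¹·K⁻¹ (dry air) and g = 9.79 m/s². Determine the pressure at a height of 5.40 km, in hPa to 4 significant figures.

Scale height: H = RT/g = 287 × 279 / 9.79 = 8179.1 m.
Barometric formula: P = P₀ exp(−z/H).
z/H = 5400.0/8179.1 = 0.66022; exp(−0.66022) = 0.51674.
P = 1000 × 0.51674 = 516.74 hPa.

P ≈ 516.7 hPa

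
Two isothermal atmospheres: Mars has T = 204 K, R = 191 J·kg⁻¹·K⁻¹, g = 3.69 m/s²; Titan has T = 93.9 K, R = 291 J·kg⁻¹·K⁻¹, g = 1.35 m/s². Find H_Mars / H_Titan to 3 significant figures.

H_Mars/H_Titan ≈ 0.522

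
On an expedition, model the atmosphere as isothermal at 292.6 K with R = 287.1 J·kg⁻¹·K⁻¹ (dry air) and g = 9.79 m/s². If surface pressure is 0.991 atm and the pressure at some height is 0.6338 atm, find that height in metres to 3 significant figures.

Scale height: H = RT/g = 287.1 × 292.6 / 9.79 = 8580.7 m.
Invert the barometric formula: z = H ln(P₀/P).
P₀/P = 0.991/0.6338 = 1.5636; ln(1.5636) = 0.44699.
z = 8580.7 × 0.44699 = 3835.5 m.

z ≈ 3840 m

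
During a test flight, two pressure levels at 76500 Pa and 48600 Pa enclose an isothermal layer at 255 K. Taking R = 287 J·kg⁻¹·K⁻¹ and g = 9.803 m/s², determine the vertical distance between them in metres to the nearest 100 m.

Hypsometric equation: Δz = (R T̄/g) ln(P₁/P₂).
R T̄/g = 287 × 255 / 9.803 = 7465.6 m.
ln(76500/48600) = ln(1.5741) = 0.45368.
Δz = 7465.6 × 0.45368 = 3387.0 m.

Δz ≈ 3400 m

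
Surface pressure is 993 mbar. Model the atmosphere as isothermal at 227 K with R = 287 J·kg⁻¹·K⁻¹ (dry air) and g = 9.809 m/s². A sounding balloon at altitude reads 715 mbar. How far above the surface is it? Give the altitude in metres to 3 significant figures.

z ≈ 2180 m

Scale height: H = RT/g = 287 × 227 / 9.809 = 6641.8 m.
Invert the barometric formula: z = H ln(P₀/P).
P₀/P = 993/715 = 1.3888; ln(1.3888) = 0.32844.
z = 6641.8 × 0.32844 = 2181.4 m.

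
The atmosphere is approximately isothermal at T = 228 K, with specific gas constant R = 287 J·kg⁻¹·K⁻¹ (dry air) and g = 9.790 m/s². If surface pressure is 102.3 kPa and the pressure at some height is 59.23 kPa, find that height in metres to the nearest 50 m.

Scale height: H = RT/g = 287 × 228 / 9.790 = 6684.0 m.
Invert the barometric formula: z = H ln(P₀/P).
P₀/P = 102.3/59.23 = 1.7272; ln(1.7272) = 0.54650.
z = 6684.0 × 0.54650 = 3652.8 m.

z ≈ 3650 m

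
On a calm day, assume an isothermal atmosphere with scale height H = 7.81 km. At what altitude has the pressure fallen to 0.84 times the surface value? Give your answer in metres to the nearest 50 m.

z ≈ 1350 m

Set P/P₀ = exp(−z/H) = 0.84, so z = −H ln(0.84).
−ln(0.84) = 0.17435; z = 7810.0 × 0.17435 = 1361.7 m.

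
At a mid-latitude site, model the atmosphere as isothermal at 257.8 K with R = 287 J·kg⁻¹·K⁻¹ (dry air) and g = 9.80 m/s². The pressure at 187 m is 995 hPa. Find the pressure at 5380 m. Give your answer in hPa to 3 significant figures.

Scale height: H = RT/g = 287 × 257.8 / 9.80 = 7549.9 m.
Between two levels, P₂ = P₁ exp(−Δz/H) with Δz = z₂ − z₁.
Δz = 5380.0 − 187.00 = 5193.0 m; Δz/H = 5193.0/7549.9 = 0.68782.
P₂ = 995 × exp(−0.68782) = 995 × 0.50267 = 500.16 hPa.

P ≈ 500 hPa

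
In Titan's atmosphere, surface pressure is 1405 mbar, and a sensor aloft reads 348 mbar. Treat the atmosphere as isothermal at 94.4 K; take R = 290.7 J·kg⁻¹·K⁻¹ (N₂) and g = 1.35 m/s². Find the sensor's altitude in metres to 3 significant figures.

Scale height: H = RT/g = 290.7 × 94.4 / 1.35 = 20327 m.
Invert the barometric formula: z = H ln(P₀/P).
P₀/P = 1405/348 = 4.0374; ln(4.0374) = 1.3956.
z = 20327 × 1.3956 = 28368 m.

z ≈ 28400 m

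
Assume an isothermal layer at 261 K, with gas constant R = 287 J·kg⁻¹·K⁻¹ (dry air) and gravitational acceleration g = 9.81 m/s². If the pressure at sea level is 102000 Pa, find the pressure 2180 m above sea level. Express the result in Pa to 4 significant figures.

Scale height: H = RT/g = 287 × 261 / 9.81 = 7635.8 m.
Barometric formula: P = P₀ exp(−z/H).
z/H = 2180.0/7635.8 = 0.28550; exp(−0.28550) = 0.75164.
P = 102000 × 0.75164 = 76667 Pa.

P ≈ 76670 Pa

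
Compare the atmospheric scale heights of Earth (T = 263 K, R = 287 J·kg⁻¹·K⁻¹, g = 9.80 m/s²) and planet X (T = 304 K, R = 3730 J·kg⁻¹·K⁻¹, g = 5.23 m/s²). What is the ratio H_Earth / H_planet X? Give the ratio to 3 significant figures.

H = RT/g for each body.
H_Earth = 287 × 263 / 9.80 = 7702.1 m.
H_planet X = 3730 × 304 / 5.23 = 216810 m.
H_Earth/H_planet X = 7702.1/216810 = 0.035525.

H_Earth/H_planet X ≈ 0.0355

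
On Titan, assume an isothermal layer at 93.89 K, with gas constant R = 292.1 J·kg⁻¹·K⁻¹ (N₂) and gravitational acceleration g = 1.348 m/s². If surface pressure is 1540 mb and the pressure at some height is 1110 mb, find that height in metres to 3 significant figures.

Scale height: H = RT/g = 292.1 × 93.89 / 1.348 = 20345 m.
Invert the barometric formula: z = H ln(P₀/P).
P₀/P = 1540/1110 = 1.3874; ln(1.3874) = 0.32743.
z = 20345 × 0.32743 = 6661.6 m.

z ≈ 6660 m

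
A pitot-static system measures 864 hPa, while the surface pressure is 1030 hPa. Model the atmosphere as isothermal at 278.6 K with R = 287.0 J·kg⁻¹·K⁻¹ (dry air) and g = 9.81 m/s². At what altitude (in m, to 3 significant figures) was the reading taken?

z ≈ 1430 m

Scale height: H = RT/g = 287.0 × 278.6 / 9.81 = 8150.7 m.
Invert the barometric formula: z = H ln(P₀/P).
P₀/P = 1030/864 = 1.1921; ln(1.1921) = 0.17572.
z = 8150.7 × 0.17572 = 1432.2 m.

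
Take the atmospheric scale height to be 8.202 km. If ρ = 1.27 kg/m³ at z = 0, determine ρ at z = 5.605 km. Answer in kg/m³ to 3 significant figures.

ρ ≈ 0.641 kg/m³

In an isothermal atmosphere, density decays like pressure: ρ = ρ₀ exp(−z/H).
z/H = 5605.0/8202.0 = 0.68337; exp(−0.68337) = 0.50491.
ρ = 1.27 × 0.50491 = 0.64124 kg/m³.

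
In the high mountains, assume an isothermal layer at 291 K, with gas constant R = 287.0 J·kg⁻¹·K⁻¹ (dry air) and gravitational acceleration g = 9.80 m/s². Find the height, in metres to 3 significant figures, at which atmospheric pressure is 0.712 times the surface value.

Scale height: H = RT/g = 287.0 × 291 / 9.80 = 8522.1 m.
Set P/P₀ = exp(−z/H) = 0.712, so z = −H ln(0.712).
−ln(0.712) = 0.33968; z = 8522.1 × 0.33968 = 2894.8 m.

z ≈ 2890 m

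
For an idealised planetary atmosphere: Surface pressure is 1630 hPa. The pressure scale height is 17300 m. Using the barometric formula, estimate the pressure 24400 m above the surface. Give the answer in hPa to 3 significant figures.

Barometric formula: P = P₀ exp(−z/H).
z/H = 24400/17300 = 1.4104; exp(−1.4104) = 0.24405.
P = 1630 × 0.24405 = 397.80 hPa.

P ≈ 398 hPa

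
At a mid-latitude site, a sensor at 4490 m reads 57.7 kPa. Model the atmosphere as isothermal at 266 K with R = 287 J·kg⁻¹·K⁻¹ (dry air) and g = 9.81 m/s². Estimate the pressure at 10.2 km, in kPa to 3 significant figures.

P ≈ 27.7 kPa

Scale height: H = RT/g = 287 × 266 / 9.81 = 7782.1 m.
Between two levels, P₂ = P₁ exp(−Δz/H) with Δz = z₂ − z₁.
Δz = 10200 − 4490.0 = 5710.0 m; Δz/H = 5710.0/7782.1 = 0.73374.
P₂ = 57.7 × exp(−0.73374) = 57.7 × 0.48011 = 27.702 kPa.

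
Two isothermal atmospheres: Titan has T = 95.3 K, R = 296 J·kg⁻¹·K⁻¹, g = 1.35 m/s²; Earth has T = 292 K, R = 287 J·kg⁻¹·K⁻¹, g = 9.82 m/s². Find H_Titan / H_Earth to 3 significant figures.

H_Titan/H_Earth ≈ 2.45

H = RT/g for each body.
H_Titan = 296 × 95.3 / 1.35 = 20895 m.
H_Earth = 287 × 292 / 9.82 = 8534.0 m.
H_Titan/H_Earth = 20895/8534.0 = 2.4484.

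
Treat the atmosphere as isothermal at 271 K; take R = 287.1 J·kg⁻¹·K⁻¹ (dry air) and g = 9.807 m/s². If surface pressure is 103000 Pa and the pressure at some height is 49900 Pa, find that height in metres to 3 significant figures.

Scale height: H = RT/g = 287.1 × 271 / 9.807 = 7933.5 m.
Invert the barometric formula: z = H ln(P₀/P).
P₀/P = 103000/49900 = 2.0641; ln(2.0641) = 0.72469.
z = 7933.5 × 0.72469 = 5749.3 m.

z ≈ 5750 m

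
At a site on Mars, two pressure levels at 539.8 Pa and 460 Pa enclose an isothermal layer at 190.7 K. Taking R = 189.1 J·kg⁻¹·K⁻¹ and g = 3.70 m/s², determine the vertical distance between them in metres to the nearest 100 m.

Hypsometric equation: Δz = (R T̄/g) ln(P₁/P₂).
R T̄/g = 189.1 × 190.7 / 3.70 = 9746.3 m.
ln(539.8/460) = ln(1.1735) = 0.15999.
Δz = 9746.3 × 0.15999 = 1559.3 m.

Δz ≈ 1600 m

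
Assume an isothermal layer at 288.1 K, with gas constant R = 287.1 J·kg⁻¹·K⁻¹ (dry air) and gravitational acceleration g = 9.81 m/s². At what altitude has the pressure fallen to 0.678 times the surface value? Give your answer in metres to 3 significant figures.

Scale height: H = RT/g = 287.1 × 288.1 / 9.81 = 8431.6 m.
Set P/P₀ = exp(−z/H) = 0.678, so z = −H ln(0.678).
−ln(0.678) = 0.38861; z = 8431.6 × 0.38861 = 3276.6 m.

z ≈ 3280 m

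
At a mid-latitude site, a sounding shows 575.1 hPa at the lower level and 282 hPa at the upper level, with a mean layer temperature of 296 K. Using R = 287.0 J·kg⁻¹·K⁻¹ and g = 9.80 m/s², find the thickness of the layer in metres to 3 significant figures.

Δz ≈ 6180 m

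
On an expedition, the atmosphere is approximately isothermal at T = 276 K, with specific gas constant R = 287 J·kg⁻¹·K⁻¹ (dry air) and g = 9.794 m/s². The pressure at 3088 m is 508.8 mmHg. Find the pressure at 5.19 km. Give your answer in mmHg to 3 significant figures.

P ≈ 392 mmHg

Scale height: H = RT/g = 287 × 276 / 9.794 = 8087.8 m.
Between two levels, P₂ = P₁ exp(−Δz/H) with Δz = z₂ − z₁.
Δz = 5190.0 − 3088.0 = 2102.0 m; Δz/H = 2102.0/8087.8 = 0.25990.
P₂ = 508.8 × exp(−0.25990) = 508.8 × 0.77113 = 392.35 mmHg.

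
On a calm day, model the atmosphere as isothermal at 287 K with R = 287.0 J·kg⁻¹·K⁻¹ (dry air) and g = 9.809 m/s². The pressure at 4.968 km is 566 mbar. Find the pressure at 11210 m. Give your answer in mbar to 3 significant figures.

P ≈ 269 mbar

Scale height: H = RT/g = 287.0 × 287 / 9.809 = 8397.3 m.
Between two levels, P₂ = P₁ exp(−Δz/H) with Δz = z₂ − z₁.
Δz = 11210 − 4968.0 = 6242.0 m; Δz/H = 6242.0/8397.3 = 0.74333.
P₂ = 566 × exp(−0.74333) = 566 × 0.47553 = 269.15 mbar.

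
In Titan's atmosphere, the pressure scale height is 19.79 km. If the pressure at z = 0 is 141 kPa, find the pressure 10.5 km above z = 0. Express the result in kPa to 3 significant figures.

Barometric formula: P = P₀ exp(−z/H).
z/H = 10500/19790 = 0.53057; exp(−0.53057) = 0.58827.
P = 141 × 0.58827 = 82.946 kPa.

P ≈ 82.9 kPa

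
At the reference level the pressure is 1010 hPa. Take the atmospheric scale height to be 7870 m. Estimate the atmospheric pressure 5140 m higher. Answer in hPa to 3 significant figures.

P ≈ 526 hPa

Barometric formula: P = P₀ exp(−z/H).
z/H = 5140.0/7870.0 = 0.65311; exp(−0.65311) = 0.52042.
P = 1010 × 0.52042 = 525.62 hPa.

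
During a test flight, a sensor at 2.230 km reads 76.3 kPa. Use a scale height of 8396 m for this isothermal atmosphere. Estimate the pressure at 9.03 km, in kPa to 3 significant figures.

P ≈ 33.9 kPa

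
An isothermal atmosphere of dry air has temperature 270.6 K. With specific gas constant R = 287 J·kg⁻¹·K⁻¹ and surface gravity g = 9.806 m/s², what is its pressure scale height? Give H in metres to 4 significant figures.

H ≈ 7920 m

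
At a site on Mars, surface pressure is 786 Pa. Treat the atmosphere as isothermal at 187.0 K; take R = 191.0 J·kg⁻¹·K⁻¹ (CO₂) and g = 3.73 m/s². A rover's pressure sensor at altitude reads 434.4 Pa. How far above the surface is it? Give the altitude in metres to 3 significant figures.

Scale height: H = RT/g = 191.0 × 187.0 / 3.73 = 9575.6 m.
Invert the barometric formula: z = H ln(P₀/P).
P₀/P = 786/434.4 = 1.8094; ln(1.8094) = 0.59300.
z = 9575.6 × 0.59300 = 5678.3 m.

z ≈ 5680 m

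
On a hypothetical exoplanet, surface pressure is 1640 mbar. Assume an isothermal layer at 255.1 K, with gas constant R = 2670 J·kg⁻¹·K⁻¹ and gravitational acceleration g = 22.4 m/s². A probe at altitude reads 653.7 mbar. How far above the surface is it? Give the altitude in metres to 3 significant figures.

z ≈ 28000 m

Scale height: H = RT/g = 2670 × 255.1 / 22.4 = 30407 m.
Invert the barometric formula: z = H ln(P₀/P).
P₀/P = 1640/653.7 = 2.5088; ln(2.5088) = 0.91980.
z = 30407 × 0.91980 = 27968 m.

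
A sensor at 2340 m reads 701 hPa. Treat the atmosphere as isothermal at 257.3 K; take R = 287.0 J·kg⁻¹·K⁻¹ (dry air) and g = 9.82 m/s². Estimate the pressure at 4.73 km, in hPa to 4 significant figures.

Scale height: H = RT/g = 287.0 × 257.3 / 9.82 = 7519.9 m.
Between two levels, P₂ = P₁ exp(−Δz/H) with Δz = z₂ − z₁.
Δz = 4730.0 − 2340.0 = 2390.0 m; Δz/H = 2390.0/7519.9 = 0.31782.
P₂ = 701 × exp(−0.31782) = 701 × 0.72773 = 510.14 hPa.

P ≈ 510.1 hPa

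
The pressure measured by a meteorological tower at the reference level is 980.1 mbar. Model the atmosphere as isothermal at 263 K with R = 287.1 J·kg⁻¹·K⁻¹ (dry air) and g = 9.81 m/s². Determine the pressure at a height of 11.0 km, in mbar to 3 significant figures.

Scale height: H = RT/g = 287.1 × 263 / 9.81 = 7697.0 m.
Barometric formula: P = P₀ exp(−z/H).
z/H = 11000/7697.0 = 1.4291; exp(−1.4291) = 0.23952.
P = 980.1 × 0.23952 = 234.75 mbar.

P ≈ 235 mbar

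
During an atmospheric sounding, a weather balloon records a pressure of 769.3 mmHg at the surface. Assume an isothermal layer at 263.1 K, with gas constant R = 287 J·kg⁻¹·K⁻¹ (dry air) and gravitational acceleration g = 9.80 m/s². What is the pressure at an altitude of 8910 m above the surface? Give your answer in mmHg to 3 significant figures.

Scale height: H = RT/g = 287 × 263.1 / 9.80 = 7705.1 m.
Barometric formula: P = P₀ exp(−z/H).
z/H = 8910.0/7705.1 = 1.1564; exp(−1.1564) = 0.31462.
P = 769.3 × 0.31462 = 242.04 mmHg.

P ≈ 242 mmHg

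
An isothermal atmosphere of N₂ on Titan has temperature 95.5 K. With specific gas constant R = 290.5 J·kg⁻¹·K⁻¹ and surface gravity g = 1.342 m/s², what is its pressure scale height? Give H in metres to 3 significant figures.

The scale height of an isothermal atmosphere is H = RT/g.
H = 290.5 × 95.5 / 1.342 = 27743/1.342 = 20673 m.

H ≈ 20700 m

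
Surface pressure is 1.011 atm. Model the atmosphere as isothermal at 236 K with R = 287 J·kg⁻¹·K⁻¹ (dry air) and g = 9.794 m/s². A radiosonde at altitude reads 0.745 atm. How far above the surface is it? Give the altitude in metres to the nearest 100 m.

z ≈ 2100 m

Scale height: H = RT/g = 287 × 236 / 9.794 = 6915.7 m.
Invert the barometric formula: z = H ln(P₀/P).
P₀/P = 1.011/0.745 = 1.3570; ln(1.3570) = 0.30528.
z = 6915.7 × 0.30528 = 2111.2 m.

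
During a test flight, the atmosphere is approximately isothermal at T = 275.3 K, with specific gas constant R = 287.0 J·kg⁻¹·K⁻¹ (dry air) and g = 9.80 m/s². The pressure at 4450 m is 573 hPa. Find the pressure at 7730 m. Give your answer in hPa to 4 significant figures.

P ≈ 381.5 hPa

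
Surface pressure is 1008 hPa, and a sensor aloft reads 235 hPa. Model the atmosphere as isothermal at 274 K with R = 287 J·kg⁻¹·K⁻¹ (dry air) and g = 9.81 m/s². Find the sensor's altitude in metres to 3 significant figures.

z ≈ 11700 m

Scale height: H = RT/g = 287 × 274 / 9.81 = 8016.1 m.
Invert the barometric formula: z = H ln(P₀/P).
P₀/P = 1008/235 = 4.2894; ln(4.2894) = 1.4561.
z = 8016.1 × 1.4561 = 11672 m.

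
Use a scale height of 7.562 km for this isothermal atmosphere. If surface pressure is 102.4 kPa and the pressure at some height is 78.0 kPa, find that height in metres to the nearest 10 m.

z ≈ 2060 m

Invert the barometric formula: z = H ln(P₀/P).
P₀/P = 102.4/78.0 = 1.3128; ln(1.3128) = 0.27216.
z = 7562.0 × 0.27216 = 2058.1 m.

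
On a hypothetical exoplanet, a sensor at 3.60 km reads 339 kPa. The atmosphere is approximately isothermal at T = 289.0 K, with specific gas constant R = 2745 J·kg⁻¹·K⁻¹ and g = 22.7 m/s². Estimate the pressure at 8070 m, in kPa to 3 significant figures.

Scale height: H = RT/g = 2745 × 289.0 / 22.7 = 34947 m.
Between two levels, P₂ = P₁ exp(−Δz/H) with Δz = z₂ − z₁.
Δz = 8070.0 − 3600.0 = 4470.0 m; Δz/H = 4470.0/34947 = 0.12791.
P₂ = 339 × exp(−0.12791) = 339 × 0.87993 = 298.30 kPa.

P ≈ 298 kPa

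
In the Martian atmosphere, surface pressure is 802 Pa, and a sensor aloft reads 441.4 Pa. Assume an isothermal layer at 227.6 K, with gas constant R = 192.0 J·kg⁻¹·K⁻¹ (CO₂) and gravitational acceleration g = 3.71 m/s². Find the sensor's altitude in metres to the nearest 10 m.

Scale height: H = RT/g = 192.0 × 227.6 / 3.71 = 11779 m.
Invert the barometric formula: z = H ln(P₀/P).
P₀/P = 802/441.4 = 1.8169; ln(1.8169) = 0.59713.
z = 11779 × 0.59713 = 7033.6 m.

z ≈ 7030 m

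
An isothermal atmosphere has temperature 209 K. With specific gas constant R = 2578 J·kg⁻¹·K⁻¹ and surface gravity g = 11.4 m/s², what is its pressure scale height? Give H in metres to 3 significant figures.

The scale height of an isothermal atmosphere is H = RT/g.
H = 2578 × 209 / 11.4 = 538800/11.4 = 47263 m.

H ≈ 47300 m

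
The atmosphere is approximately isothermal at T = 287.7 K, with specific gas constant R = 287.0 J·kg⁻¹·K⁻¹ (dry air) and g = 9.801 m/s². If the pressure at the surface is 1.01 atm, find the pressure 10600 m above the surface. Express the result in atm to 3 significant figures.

P ≈ 0.287 atm

Scale height: H = RT/g = 287.0 × 287.7 / 9.801 = 8424.6 m.
Barometric formula: P = P₀ exp(−z/H).
z/H = 10600/8424.6 = 1.2582; exp(−1.2582) = 0.28417.
P = 1.01 × 0.28417 = 0.28701 atm.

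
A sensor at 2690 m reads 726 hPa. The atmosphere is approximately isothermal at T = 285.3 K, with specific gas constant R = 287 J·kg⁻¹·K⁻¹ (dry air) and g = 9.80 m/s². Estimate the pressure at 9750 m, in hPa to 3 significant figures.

Scale height: H = RT/g = 287 × 285.3 / 9.80 = 8355.2 m.
Between two levels, P₂ = P₁ exp(−Δz/H) with Δz = z₂ − z₁.
Δz = 9750.0 − 2690.0 = 7060.0 m; Δz/H = 7060.0/8355.2 = 0.84498.
P₂ = 726 × exp(−0.84498) = 726 × 0.42957 = 311.87 hPa.

P ≈ 312 hPa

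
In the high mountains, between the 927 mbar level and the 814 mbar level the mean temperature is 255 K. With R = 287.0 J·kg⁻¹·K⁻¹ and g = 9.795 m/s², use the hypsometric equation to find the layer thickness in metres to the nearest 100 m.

Hypsometric equation: Δz = (R T̄/g) ln(P₁/P₂).
R T̄/g = 287.0 × 255 / 9.795 = 7471.7 m.
ln(927/814) = ln(1.1388) = 0.12998.
Δz = 7471.7 × 0.12998 = 971.17 m.

Δz ≈ 1000 m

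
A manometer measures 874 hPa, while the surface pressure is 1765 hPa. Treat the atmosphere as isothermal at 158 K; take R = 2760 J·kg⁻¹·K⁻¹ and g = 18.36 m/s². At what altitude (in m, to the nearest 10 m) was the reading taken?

z ≈ 16690 m

Scale height: H = RT/g = 2760 × 158 / 18.36 = 23752 m.
Invert the barometric formula: z = H ln(P₀/P).
P₀/P = 1765/874 = 2.0195; ln(2.0195) = 0.70285.
z = 23752 × 0.70285 = 16694 m.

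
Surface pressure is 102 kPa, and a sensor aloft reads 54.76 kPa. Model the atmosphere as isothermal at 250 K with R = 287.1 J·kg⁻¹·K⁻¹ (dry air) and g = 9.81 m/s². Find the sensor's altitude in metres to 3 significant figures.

z ≈ 4550 m

Scale height: H = RT/g = 287.1 × 250 / 9.81 = 7316.5 m.
Invert the barometric formula: z = H ln(P₀/P).
P₀/P = 102/54.76 = 1.8627; ln(1.8627) = 0.62203.
z = 7316.5 × 0.62203 = 4551.1 m.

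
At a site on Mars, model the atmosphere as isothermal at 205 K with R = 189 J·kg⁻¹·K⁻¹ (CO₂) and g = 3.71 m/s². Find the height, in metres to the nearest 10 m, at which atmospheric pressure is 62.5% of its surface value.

z ≈ 4910 m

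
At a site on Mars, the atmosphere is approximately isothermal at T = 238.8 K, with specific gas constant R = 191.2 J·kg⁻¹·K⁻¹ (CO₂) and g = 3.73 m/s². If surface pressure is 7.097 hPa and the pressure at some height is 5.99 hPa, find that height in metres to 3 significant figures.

Scale height: H = RT/g = 191.2 × 238.8 / 3.73 = 12241 m.
Invert the barometric formula: z = H ln(P₀/P).
P₀/P = 7.097/5.99 = 1.1848; ln(1.1848) = 0.16957.
z = 12241 × 0.16957 = 2075.7 m.

z ≈ 2080 m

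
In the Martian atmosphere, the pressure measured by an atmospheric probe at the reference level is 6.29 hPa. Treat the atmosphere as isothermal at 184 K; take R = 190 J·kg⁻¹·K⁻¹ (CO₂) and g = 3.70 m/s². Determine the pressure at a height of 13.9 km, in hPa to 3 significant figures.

P ≈ 1.44 hPa

Scale height: H = RT/g = 190 × 184 / 3.70 = 9448.6 m.
Barometric formula: P = P₀ exp(−z/H).
z/H = 13900/9448.6 = 1.4711; exp(−1.4711) = 0.22967.
P = 6.29 × 0.22967 = 1.4446 hPa.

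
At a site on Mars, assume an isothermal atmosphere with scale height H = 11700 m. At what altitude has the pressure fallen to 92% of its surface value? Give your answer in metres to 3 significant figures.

z ≈ 976 m

Set P/P₀ = exp(−z/H) = 0.92, so z = −H ln(0.92).
−ln(0.92) = 0.083382; z = 11700 × 0.083382 = 975.57 m.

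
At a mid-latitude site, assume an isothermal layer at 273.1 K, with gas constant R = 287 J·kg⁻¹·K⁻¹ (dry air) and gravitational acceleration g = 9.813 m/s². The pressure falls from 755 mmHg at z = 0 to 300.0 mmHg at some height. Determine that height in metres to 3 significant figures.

Scale height: H = RT/g = 287 × 273.1 / 9.813 = 7987.3 m.
Invert the barometric formula: z = H ln(P₀/P).
P₀/P = 755/300.0 = 2.5167; ln(2.5167) = 0.92295.
z = 7987.3 × 0.92295 = 7371.9 m.

z ≈ 7370 m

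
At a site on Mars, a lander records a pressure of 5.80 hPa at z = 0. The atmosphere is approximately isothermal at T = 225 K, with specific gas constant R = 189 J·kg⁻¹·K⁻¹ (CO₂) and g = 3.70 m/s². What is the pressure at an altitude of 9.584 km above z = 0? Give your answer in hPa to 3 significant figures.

P ≈ 2.52 hPa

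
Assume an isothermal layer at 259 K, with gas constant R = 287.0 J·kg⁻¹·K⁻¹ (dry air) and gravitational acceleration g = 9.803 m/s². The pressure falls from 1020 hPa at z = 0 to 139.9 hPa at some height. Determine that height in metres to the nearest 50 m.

z ≈ 15050 m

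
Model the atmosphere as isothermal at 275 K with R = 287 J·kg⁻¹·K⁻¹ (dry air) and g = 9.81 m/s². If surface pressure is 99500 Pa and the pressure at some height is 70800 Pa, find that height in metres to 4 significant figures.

z ≈ 2738 m

Scale height: H = RT/g = 287 × 275 / 9.81 = 8045.4 m.
Invert the barometric formula: z = H ln(P₀/P).
P₀/P = 99500/70800 = 1.4054; ln(1.4054) = 0.34032.
z = 8045.4 × 0.34032 = 2738.0 m.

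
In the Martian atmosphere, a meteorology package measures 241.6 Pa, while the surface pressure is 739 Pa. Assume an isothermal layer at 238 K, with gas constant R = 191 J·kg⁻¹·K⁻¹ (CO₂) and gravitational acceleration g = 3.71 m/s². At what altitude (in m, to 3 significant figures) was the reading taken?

z ≈ 13700 m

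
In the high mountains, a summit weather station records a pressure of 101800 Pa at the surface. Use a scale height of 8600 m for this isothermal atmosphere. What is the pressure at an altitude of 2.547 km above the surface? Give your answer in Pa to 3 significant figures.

Barometric formula: P = P₀ exp(−z/H).
z/H = 2547.0/8600.0 = 0.29616; exp(−0.29616) = 0.74367.
P = 101800 × 0.74367 = 75706 Pa.

P ≈ 75700 Pa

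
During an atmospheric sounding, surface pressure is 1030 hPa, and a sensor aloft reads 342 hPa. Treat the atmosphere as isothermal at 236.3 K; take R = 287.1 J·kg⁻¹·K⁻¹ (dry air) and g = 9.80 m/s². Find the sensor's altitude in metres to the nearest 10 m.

Scale height: H = RT/g = 287.1 × 236.3 / 9.80 = 6922.6 m.
Invert the barometric formula: z = H ln(P₀/P).
P₀/P = 1030/342 = 3.0117; ln(3.0117) = 1.1025.
z = 6922.6 × 1.1025 = 7632.2 m.

z ≈ 7630 m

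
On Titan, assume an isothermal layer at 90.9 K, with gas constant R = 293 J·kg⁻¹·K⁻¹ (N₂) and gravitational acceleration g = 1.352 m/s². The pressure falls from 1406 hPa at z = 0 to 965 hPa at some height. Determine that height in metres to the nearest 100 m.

Scale height: H = RT/g = 293 × 90.9 / 1.352 = 19699 m.
Invert the barometric formula: z = H ln(P₀/P).
P₀/P = 1406/965 = 1.4570; ln(1.4570) = 0.37638.
z = 19699 × 0.37638 = 7414.3 m.

z ≈ 7400 m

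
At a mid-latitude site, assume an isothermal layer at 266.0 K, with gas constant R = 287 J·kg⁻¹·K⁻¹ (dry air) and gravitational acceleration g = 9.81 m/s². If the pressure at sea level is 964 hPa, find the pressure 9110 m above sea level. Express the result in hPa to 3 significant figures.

Scale height: H = RT/g = 287 × 266.0 / 9.81 = 7782.1 m.
Barometric formula: P = P₀ exp(−z/H).
z/H = 9110.0/7782.1 = 1.1706; exp(−1.1706) = 0.31018.
P = 964 × 0.31018 = 299.01 hPa.

P ≈ 299 hPa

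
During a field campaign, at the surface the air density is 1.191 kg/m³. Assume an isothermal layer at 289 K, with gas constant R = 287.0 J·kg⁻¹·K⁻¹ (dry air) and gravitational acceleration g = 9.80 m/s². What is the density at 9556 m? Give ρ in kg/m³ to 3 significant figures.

Scale height: H = RT/g = 287.0 × 289 / 9.80 = 8463.6 m.
In an isothermal atmosphere, density decays like pressure: ρ = ρ₀ exp(−z/H).
z/H = 9556.0/8463.6 = 1.1291; exp(−1.1291) = 0.32332.
ρ = 1.191 × 0.32332 = 0.38507 kg/m³.

ρ ≈ 0.385 kg/m³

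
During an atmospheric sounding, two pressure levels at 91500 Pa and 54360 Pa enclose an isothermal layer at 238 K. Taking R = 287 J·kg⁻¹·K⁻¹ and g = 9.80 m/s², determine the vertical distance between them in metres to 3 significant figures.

Δz ≈ 3630 m

Hypsometric equation: Δz = (R T̄/g) ln(P₁/P₂).
R T̄/g = 287 × 238 / 9.80 = 6970.0 m.
ln(91500/54360) = ln(1.6832) = 0.52070.
Δz = 6970.0 × 0.52070 = 3629.3 m.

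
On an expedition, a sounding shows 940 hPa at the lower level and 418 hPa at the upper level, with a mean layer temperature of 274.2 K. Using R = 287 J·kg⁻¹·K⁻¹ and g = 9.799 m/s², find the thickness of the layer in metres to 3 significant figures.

Hypsometric equation: Δz = (R T̄/g) ln(P₁/P₂).
R T̄/g = 287 × 274.2 / 9.799 = 8031.0 m.
ln(940/418) = ln(2.2488) = 0.81040.
Δz = 8031.0 × 0.81040 = 6508.3 m.

Δz ≈ 6510 m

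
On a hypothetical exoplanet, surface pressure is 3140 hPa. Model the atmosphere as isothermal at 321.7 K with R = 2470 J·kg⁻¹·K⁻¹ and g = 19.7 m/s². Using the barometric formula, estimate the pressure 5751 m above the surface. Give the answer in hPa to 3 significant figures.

Scale height: H = RT/g = 2470 × 321.7 / 19.7 = 40335 m.
Barometric formula: P = P₀ exp(−z/H).
z/H = 5751.0/40335 = 0.14258; exp(−0.14258) = 0.86712.
P = 3140 × 0.86712 = 2722.8 hPa.

P ≈ 2720 hPa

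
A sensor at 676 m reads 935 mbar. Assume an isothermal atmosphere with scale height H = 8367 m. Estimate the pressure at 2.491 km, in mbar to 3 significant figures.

P ≈ 753 mbar

Between two levels, P₂ = P₁ exp(−Δz/H) with Δz = z₂ − z₁.
Δz = 2491.0 − 676.00 = 1815.0 m; Δz/H = 1815.0/8367.0 = 0.21692.
P₂ = 935 × exp(−0.21692) = 935 × 0.80499 = 752.67 mbar.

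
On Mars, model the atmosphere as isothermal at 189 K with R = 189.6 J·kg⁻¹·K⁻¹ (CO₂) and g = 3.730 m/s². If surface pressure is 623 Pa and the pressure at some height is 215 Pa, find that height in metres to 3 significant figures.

Scale height: H = RT/g = 189.6 × 189 / 3.730 = 9607.1 m.
Invert the barometric formula: z = H ln(P₀/P).
P₀/P = 623/215 = 2.8977; ln(2.8977) = 1.0639.
z = 9607.1 × 1.0639 = 10221 m.

z ≈ 10200 m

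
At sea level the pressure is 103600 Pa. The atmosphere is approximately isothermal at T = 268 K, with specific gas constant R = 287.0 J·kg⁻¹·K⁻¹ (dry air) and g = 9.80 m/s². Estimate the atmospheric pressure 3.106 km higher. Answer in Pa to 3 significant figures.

Scale height: H = RT/g = 287.0 × 268 / 9.80 = 7848.6 m.
Barometric formula: P = P₀ exp(−z/H).
z/H = 3106.0/7848.6 = 0.39574; exp(−0.39574) = 0.67318.
P = 103600 × 0.67318 = 69741 Pa.

P ≈ 69700 Pa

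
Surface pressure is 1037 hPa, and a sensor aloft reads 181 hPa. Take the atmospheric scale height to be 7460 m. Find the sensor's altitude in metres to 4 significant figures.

z ≈ 13020 m

Invert the barometric formula: z = H ln(P₀/P).
P₀/P = 1037/181 = 5.7293; ln(5.7293) = 1.7456.
z = 7460.0 × 1.7456 = 13022 m.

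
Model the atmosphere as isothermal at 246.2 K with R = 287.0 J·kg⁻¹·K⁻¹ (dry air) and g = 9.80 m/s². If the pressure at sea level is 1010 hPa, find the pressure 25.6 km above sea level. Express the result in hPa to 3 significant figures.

Scale height: H = RT/g = 287.0 × 246.2 / 9.80 = 7210.1 m.
Barometric formula: P = P₀ exp(−z/H).
z/H = 25600/7210.1 = 3.5506; exp(−3.5506) = 0.028707.
P = 1010 × 0.028707 = 28.994 hPa.

P ≈ 29.0 hPa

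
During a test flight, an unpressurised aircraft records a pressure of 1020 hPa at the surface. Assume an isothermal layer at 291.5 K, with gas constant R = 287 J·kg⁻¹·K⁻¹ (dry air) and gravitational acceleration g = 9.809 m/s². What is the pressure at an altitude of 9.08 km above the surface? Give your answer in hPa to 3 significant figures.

P ≈ 352 hPa

Scale height: H = RT/g = 287 × 291.5 / 9.809 = 8529.0 m.
Barometric formula: P = P₀ exp(−z/H).
z/H = 9080.0/8529.0 = 1.0646; exp(−1.0646) = 0.34487.
P = 1020 × 0.34487 = 351.77 hPa.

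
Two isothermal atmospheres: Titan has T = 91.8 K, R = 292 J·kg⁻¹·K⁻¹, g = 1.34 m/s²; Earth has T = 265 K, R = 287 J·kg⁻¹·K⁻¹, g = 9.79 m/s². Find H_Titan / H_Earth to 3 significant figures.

H_Titan/H_Earth ≈ 2.57

H = RT/g for each body.
H_Titan = 292 × 91.8 / 1.34 = 20004 m.
H_Earth = 287 × 265 / 9.79 = 7768.6 m.
H_Titan/H_Earth = 20004/7768.6 = 2.5750.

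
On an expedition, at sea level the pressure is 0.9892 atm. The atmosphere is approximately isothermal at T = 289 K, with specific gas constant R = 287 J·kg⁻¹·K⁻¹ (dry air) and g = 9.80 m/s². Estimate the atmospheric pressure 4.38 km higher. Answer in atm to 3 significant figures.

Scale height: H = RT/g = 287 × 289 / 9.80 = 8463.6 m.
Barometric formula: P = P₀ exp(−z/H).
z/H = 4380.0/8463.6 = 0.51751; exp(−0.51751) = 0.59600.
P = 0.9892 × 0.59600 = 0.58956 atm.

P ≈ 0.590 atm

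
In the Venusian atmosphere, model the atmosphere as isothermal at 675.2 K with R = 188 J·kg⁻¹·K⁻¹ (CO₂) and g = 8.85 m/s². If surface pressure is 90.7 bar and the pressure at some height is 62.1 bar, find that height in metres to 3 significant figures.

z ≈ 5430 m

Scale height: H = RT/g = 188 × 675.2 / 8.85 = 14343 m.
Invert the barometric formula: z = H ln(P₀/P).
P₀/P = 90.7/62.1 = 1.4605; ln(1.4605) = 0.37878.
z = 14343 × 0.37878 = 5432.8 m.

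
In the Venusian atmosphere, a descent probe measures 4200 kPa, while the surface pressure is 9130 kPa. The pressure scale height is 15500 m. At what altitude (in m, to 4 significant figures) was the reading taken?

z ≈ 12040 m

Invert the barometric formula: z = H ln(P₀/P).
P₀/P = 9130/4200 = 2.1738; ln(2.1738) = 0.77648.
z = 15500 × 0.77648 = 12035 m.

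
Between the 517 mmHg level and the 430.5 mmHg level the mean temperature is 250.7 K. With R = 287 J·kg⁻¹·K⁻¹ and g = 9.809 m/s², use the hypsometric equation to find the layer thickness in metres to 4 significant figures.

Hypsometric equation: Δz = (R T̄/g) ln(P₁/P₂).
R T̄/g = 287 × 250.7 / 9.809 = 7335.2 m.
ln(517/430.5) = ln(1.2009) = 0.18307.
Δz = 7335.2 × 0.18307 = 1342.9 m.

Δz ≈ 1343 m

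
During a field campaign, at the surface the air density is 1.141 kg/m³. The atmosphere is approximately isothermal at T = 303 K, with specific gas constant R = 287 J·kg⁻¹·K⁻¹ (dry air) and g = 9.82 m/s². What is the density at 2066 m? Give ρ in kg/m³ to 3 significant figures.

ρ ≈ 0.904 kg/m³

Scale height: H = RT/g = 287 × 303 / 9.82 = 8855.5 m.
In an isothermal atmosphere, density decays like pressure: ρ = ρ₀ exp(−z/H).
z/H = 2066.0/8855.5 = 0.23330; exp(−0.23330) = 0.79192.
ρ = 1.141 × 0.79192 = 0.90358 kg/m³.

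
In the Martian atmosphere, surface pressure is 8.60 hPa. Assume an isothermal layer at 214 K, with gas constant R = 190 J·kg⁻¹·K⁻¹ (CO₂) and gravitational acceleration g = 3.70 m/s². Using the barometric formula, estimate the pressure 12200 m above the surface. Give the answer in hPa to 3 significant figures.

P ≈ 2.83 hPa

Scale height: H = RT/g = 190 × 214 / 3.70 = 10989 m.
Barometric formula: P = P₀ exp(−z/H).
z/H = 12200/10989 = 1.1102; exp(−1.1102) = 0.32949.
P = 8.60 × 0.32949 = 2.8336 hPa.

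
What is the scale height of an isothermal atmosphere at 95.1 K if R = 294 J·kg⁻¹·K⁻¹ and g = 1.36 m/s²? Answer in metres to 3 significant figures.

H ≈ 20600 m

The scale height of an isothermal atmosphere is H = RT/g.
H = 294 × 95.1 / 1.36 = 27959/1.36 = 20558 m.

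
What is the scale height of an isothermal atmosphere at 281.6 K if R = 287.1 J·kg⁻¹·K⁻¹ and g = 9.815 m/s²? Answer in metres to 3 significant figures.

The scale height of an isothermal atmosphere is H = RT/g.
H = 287.1 × 281.6 / 9.815 = 80847/9.815 = 8237.1 m.

H ≈ 8240 m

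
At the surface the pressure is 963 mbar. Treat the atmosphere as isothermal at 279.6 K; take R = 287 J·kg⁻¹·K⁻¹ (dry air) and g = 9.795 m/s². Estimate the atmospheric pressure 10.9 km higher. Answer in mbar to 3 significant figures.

P ≈ 255 mbar

Scale height: H = RT/g = 287 × 279.6 / 9.795 = 8192.5 m.
Barometric formula: P = P₀ exp(−z/H).
z/H = 10900/8192.5 = 1.3305; exp(−1.3305) = 0.26435.
P = 963 × 0.26435 = 254.57 mbar.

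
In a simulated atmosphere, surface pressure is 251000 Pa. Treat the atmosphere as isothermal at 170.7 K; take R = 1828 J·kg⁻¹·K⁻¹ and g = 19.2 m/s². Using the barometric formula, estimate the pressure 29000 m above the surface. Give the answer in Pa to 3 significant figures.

Scale height: H = RT/g = 1828 × 170.7 / 19.2 = 16252 m.
Barometric formula: P = P₀ exp(−z/H).
z/H = 29000/16252 = 1.7844; exp(−1.7844) = 0.16790.
P = 251000 × 0.16790 = 42143 Pa.

P ≈ 42100 Pa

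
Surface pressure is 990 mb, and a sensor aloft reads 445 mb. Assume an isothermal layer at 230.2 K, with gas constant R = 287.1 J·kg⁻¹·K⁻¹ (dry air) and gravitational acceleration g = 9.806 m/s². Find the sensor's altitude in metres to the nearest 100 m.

z ≈ 5400 m

Scale height: H = RT/g = 287.1 × 230.2 / 9.806 = 6739.8 m.
Invert the barometric formula: z = H ln(P₀/P).
P₀/P = 990/445 = 2.2247; ln(2.2247) = 0.79962.
z = 6739.8 × 0.79962 = 5389.3 m.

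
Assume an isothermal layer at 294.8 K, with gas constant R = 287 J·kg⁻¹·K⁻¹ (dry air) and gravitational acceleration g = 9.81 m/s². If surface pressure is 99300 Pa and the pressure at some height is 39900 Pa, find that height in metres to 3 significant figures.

Scale height: H = RT/g = 287 × 294.8 / 9.81 = 8624.6 m.
Invert the barometric formula: z = H ln(P₀/P).
P₀/P = 99300/39900 = 2.4887; ln(2.4887) = 0.91176.
z = 8624.6 × 0.91176 = 7863.6 m.

z ≈ 7860 m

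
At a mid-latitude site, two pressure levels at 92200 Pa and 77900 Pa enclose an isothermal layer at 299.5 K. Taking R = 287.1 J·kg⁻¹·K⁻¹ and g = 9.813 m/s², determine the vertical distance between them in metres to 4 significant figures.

Δz ≈ 1477 m

Hypsometric equation: Δz = (R T̄/g) ln(P₁/P₂).
R T̄/g = 287.1 × 299.5 / 9.813 = 8762.5 m.
ln(92200/77900) = ln(1.1836) = 0.16856.
Δz = 8762.5 × 0.16856 = 1477.0 m.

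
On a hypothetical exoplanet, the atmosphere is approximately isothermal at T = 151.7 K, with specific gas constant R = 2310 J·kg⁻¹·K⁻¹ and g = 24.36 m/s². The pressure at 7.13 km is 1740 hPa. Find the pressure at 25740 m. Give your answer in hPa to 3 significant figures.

Scale height: H = RT/g = 2310 × 151.7 / 24.36 = 14385 m.
Between two levels, P₂ = P₁ exp(−Δz/H) with Δz = z₂ − z₁.
Δz = 25740 − 7130.0 = 18610 m; Δz/H = 18610/14385 = 1.2937.
P₂ = 1740 × exp(−1.2937) = 1740 × 0.27425 = 477.19 hPa.

P ≈ 477 hPa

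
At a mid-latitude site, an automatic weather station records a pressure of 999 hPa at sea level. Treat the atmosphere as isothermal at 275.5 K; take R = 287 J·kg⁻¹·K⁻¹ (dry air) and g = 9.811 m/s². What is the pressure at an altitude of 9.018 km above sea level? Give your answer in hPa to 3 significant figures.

Scale height: H = RT/g = 287 × 275.5 / 9.811 = 8059.2 m.
Barometric formula: P = P₀ exp(−z/H).
z/H = 9018.0/8059.2 = 1.1190; exp(−1.1190) = 0.32661.
P = 999 × 0.32661 = 326.28 hPa.

P ≈ 326 hPa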